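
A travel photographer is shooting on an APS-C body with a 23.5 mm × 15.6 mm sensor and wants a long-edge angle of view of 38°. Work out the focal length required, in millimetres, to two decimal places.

From α = 2·arctan(w/2f) we get f = w / (2·tan(α/2)).
With w = 23.5 mm and α/2 = 19°, tan(α/2) ≈ 0.34433, so f ≈ 23.5 / 0.68866 ≈ 34.1245 mm.

34.12 mm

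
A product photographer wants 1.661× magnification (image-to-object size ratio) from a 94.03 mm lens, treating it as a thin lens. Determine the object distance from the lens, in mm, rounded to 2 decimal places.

With m = dᵢ/dₒ and 1/f = 1/dₒ + 1/dᵢ, substituting dᵢ = m·dₒ gives 1/f = (1 + 1/m)/dₒ, hence dₒ = f·(1 + 1/m).
dₒ = 94.03 × (1 + 1/1.661) = 94.03 × 1.60205 ≈ 150.640 mm.

150.64 mm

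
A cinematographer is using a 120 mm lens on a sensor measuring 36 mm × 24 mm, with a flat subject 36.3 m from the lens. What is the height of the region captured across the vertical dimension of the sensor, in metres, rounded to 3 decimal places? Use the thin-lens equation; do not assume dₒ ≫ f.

dₒ: 36.3 m = 36300 mm.
Similar triangles through the lens centre give W/dₒ = h/dᵢ; with 1/f = 1/dₒ + 1/dᵢ this gives W = h·(dₒ − f)/f.
W = 24 mm × (36300 − 120) / 120 = 24 × 301.5000 ≈ 7236.000 mm = 7.236 m.

7.236 m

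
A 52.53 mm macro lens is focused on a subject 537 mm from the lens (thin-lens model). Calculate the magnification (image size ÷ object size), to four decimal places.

0.1084×

Thin lens: 1/f = 1/dₒ + 1/dᵢ → 1/dᵢ = 1/52.53 − 1/537 = 0.0171745 mm⁻¹, so dᵢ ≈ 58.2257 mm.
Magnification m = dᵢ/dₒ = 58.2257/537 ≈ 0.10843.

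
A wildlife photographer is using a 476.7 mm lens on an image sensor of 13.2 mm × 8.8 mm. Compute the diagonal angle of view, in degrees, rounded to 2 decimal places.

1.91°

Sensor diagonal = √(13.2² + 8.8²) = √251.6800 ≈ 15.8644 mm.
Angle of view α = 2·arctan(d/2f) with d = 15.8644 mm and f = 476.7 mm.
d/2f = 0.01664; arctan(0.01664) ≈ 0.9533°, so α ≈ 1.9066°.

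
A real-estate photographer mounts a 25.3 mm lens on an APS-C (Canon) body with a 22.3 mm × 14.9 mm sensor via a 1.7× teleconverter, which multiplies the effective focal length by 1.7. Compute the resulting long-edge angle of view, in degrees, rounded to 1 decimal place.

Effective focal length f = 25.3 × 1.7 = 43.01 mm.
α = 2·arctan(22.3 / (2 × 43.01)) = 2·arctan(0.25924) ≈ 29.0671°.

29.1°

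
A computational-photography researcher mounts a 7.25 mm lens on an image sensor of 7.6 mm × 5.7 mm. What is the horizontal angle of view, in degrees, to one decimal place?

55.3°

Angle of view α = 2·arctan(w/2f) with w = 7.6 mm and f = 7.25 mm.
w/2f = 0.52414; arctan(0.52414) ≈ 27.6607°, so α ≈ 55.3215°.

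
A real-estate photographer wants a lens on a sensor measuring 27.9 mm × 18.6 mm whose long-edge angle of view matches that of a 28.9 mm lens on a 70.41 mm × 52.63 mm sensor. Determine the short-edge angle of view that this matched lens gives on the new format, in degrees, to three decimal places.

78.161°

Equal long-edge AOV ⇒ f₂ = f₁ · 27.9/70.41 = 28.9 × 0.39625 ≈ 11.4516 mm.
Short-edge AOV on the new format = 2·arctan(18.6 / (2 × 11.4516)) = 2·arctan(0.81211) ≈ 78.1608°.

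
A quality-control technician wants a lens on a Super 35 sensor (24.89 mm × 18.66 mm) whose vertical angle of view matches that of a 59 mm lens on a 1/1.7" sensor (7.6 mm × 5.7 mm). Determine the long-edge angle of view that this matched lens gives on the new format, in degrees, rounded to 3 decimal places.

7.373°

Equal vertical AOV ⇒ f₂ = f₁ · 18.66/5.7 = 59 × 3.27368 ≈ 193.1474 mm.
Long-edge AOV on the new format = 2·arctan(24.89 / (2 × 193.1474)) = 2·arctan(0.06443) ≈ 7.3732°.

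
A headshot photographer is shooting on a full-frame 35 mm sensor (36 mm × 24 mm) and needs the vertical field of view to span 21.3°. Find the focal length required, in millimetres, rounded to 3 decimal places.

63.813 mm

From α = 2·arctan(h/2f) we get f = h / (2·tan(α/2)).
With h = 24 mm and α/2 = 10.65°, tan(α/2) ≈ 0.18805, so f ≈ 24 / 0.37610 ≈ 63.8134 mm.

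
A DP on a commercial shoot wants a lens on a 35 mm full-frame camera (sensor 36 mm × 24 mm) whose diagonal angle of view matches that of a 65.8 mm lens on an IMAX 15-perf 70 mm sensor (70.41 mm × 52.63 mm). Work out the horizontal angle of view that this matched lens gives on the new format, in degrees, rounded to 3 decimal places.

58.130°

Sensor diagonal = √(70.41² + 52.63²) = √7727.4850 ≈ 87.9061 mm.
Sensor diagonal = √(36² + 24²) = √1872.0000 ≈ 43.2666 mm.
Equal diagonal AOV ⇒ f₂ = f₁ · 43.2666/87.9061 = 65.8 × 0.49219 ≈ 32.3862 mm.
Horizontal AOV on the new format = 2·arctan(36 / (2 × 32.3862)) = 2·arctan(0.55579) ≈ 58.1300°.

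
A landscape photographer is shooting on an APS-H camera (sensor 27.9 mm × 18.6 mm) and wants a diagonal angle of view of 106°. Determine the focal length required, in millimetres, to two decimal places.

12.63 mm

Sensor diagonal = √(27.9² + 18.6²) = √1124.3700 ≈ 33.5316 mm.
From α = 2·arctan(d/2f) we get f = d / (2·tan(α/2)).
With d = 33.5316 mm and α/2 = 53°, tan(α/2) ≈ 1.32704, so f ≈ 33.5316 / 2.65409 ≈ 12.6339 mm.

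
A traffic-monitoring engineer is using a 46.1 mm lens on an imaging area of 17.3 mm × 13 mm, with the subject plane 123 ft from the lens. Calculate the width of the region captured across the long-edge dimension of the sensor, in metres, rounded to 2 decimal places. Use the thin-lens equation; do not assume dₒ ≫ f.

14.05 m

dₒ: 123 ft × 304.8 mm/ft = 37490.40 mm.
Similar triangles through the lens centre give W/dₒ = w/dᵢ; with 1/f = 1/dₒ + 1/dᵢ this gives W = w·(dₒ − f)/f.
W = 17.3 mm × (37490.4 − 46.1) / 46.1 = 17.3 × 812.2408 ≈ 14051.765 mm = 14.0518 m.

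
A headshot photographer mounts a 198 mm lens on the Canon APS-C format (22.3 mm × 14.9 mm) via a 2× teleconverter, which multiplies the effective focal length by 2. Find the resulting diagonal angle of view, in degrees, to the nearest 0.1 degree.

Effective focal length f = 198 × 2 = 396 mm.
Sensor diagonal = √(22.3² + 14.9²) = √719.3000 ≈ 26.8198 mm.
α = 2·arctan(26.820 / (2 × 396)) = 2·arctan(0.03386) ≈ 3.8790°.

3.9°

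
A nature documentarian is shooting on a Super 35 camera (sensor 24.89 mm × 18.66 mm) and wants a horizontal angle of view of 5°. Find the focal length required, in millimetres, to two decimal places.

From α = 2·arctan(w/2f) we get f = w / (2·tan(α/2)).
With w = 24.89 mm and α/2 = 2.5°, tan(α/2) ≈ 0.04366, so f ≈ 24.89 / 0.08732 ≈ 285.0374 mm.

285.04 mm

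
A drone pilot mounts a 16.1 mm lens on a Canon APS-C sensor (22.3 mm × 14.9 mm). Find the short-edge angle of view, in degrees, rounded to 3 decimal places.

49.663°

Angle of view α = 2·arctan(h/2f) with h = 14.9 mm and f = 16.1 mm.
h/2f = 0.46273; arctan(0.46273) ≈ 24.8315°, so α ≈ 49.6631°.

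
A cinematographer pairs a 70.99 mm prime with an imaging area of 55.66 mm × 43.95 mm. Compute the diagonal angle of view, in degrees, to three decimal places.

53.085°

Sensor diagonal = √(55.66² + 43.95²) = √5029.6381 ≈ 70.9199 mm.
Angle of view α = 2·arctan(d/2f) with d = 70.9199 mm and f = 70.99 mm.
d/2f = 0.49951; arctan(0.49951) ≈ 26.5424°, so α ≈ 53.0849°.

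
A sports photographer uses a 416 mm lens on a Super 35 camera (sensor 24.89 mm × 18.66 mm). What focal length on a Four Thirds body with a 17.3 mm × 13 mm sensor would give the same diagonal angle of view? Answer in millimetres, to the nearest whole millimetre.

Sensor diagonal = √(24.89² + 18.66²) = √967.7077 ≈ 31.1080 mm.
Sensor diagonal = √(17.3² + 13²) = √468.2900 ≈ 21.6400 mm.
Equal angle of view means equal diagonal/f ratio, so f₂ = f₁ · (diagonal₂/diagonal₁) = 416 × 21.6400/31.1080.
f₂ = 416 × 0.69564 ≈ 289.387 mm.

289 mm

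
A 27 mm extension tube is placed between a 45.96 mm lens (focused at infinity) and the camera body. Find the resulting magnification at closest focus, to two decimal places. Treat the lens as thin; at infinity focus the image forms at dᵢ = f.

The tube moves the image plane from f to f + e, so dᵢ = 45.96 + 27 = 72.96 mm. Focus is achieved when 1/f = 1/dₒ + 1/dᵢ, giving dₒ = 1/(1/f − 1/(f+e)).
Magnification m = dᵢ/dₒ = (f+e)·(1/f − 1/(f+e)) = e/f = 27/45.96 ≈ 0.5875.

0.59×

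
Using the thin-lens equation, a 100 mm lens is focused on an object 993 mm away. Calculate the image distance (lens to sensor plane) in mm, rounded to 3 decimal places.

111.198 mm

1/dᵢ = 1/f − 1/dₒ = 1/100 − 1/993 = 0.0089930 mm⁻¹.
dᵢ = 1/0.0089930 ≈ 111.1982 mm.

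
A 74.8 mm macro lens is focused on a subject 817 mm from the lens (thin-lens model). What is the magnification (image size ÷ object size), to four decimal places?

0.1008×

Thin lens: 1/f = 1/dₒ + 1/dᵢ → 1/dᵢ = 1/74.8 − 1/817 = 0.0121450 mm⁻¹, so dᵢ ≈ 82.3385 mm.
Magnification m = dᵢ/dₒ = 82.3385/817 ≈ 0.10078.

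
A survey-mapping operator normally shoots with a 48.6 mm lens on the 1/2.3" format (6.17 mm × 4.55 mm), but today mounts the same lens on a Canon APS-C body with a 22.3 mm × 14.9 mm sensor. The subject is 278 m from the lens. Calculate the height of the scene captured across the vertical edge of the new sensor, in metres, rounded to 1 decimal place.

The focal length stays 48.6 mm; the relevant sensor dimension is now h = 14.9 mm. Object distance dₒ = 278 m = 278000 mm.
Thin-lens field height W = h·(dₒ − f)/f = 14.9 × (278000 − 48.6)/48.6 ≈ 85215.553 mm = 85.2156 m.

85.2 m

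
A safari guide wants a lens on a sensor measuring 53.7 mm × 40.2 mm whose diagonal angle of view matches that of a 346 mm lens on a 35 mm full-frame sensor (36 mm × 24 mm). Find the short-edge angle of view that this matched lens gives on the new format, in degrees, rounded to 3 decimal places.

4.292°

Sensor diagonal = √(36² + 24²) = √1872.0000 ≈ 43.2666 mm.
Sensor diagonal = √(53.7² + 40.2²) = √4499.7300 ≈ 67.0800 mm.
Equal diagonal AOV ⇒ f₂ = f₁ · 67.0800/43.2666 = 346 × 1.55039 ≈ 536.4341 mm.
Short-edge AOV on the new format = 2·arctan(40.2 / (2 × 536.4341)) = 2·arctan(0.03747) ≈ 4.2917°.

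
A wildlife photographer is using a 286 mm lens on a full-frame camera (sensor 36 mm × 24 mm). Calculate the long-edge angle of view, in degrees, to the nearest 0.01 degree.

7.20°

Angle of view α = 2·arctan(w/2f) with w = 36 mm and f = 286 mm.
w/2f = 0.06294; arctan(0.06294) ≈ 3.6013°, so α ≈ 7.2026°.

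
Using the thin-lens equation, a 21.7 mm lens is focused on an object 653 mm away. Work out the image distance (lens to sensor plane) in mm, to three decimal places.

22.446 mm

1/dᵢ = 1/f − 1/dₒ = 1/21.7 − 1/653 = 0.0445516 mm⁻¹.
dᵢ = 1/0.0445516 ≈ 22.4459 mm.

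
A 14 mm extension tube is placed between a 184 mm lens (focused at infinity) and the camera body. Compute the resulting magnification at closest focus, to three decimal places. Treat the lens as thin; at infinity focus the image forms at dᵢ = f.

The tube moves the image plane from f to f + e, so dᵢ = 184 + 14 = 198 mm. Focus is achieved when 1/f = 1/dₒ + 1/dᵢ, giving dₒ = 1/(1/f − 1/(f+e)).
Magnification m = dᵢ/dₒ = (f+e)·(1/f − 1/(f+e)) = e/f = 14/184 ≈ 0.0761.

0.076×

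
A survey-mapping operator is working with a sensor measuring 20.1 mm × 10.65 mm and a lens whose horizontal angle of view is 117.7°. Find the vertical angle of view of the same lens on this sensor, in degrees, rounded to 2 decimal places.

From the horizontal AOV: f = 20.1 / (2·tan(58.85°)) = 20.1 / 3.30891 ≈ 6.0745 mm.
Vertical AOV = 2·arctan(10.65 / (2 × 6.0745)) = 2·arctan(0.87661) ≈ 82.4765°.

82.48°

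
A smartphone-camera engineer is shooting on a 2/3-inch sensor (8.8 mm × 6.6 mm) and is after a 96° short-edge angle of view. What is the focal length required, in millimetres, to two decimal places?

2.97 mm

From α = 2·arctan(h/2f) we get f = h / (2·tan(α/2)).
With h = 6.6 mm and α/2 = 48°, tan(α/2) ≈ 1.11061, so f ≈ 6.6 / 2.22123 ≈ 2.9713 mm.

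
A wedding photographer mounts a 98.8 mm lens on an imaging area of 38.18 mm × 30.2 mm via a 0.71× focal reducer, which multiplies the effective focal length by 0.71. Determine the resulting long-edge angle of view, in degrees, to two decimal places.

30.45°

Effective focal length f = 98.8 × 0.71 = 70.148 mm.
α = 2·arctan(38.18 / (2 × 70.148)) = 2·arctan(0.27214) ≈ 30.4475°.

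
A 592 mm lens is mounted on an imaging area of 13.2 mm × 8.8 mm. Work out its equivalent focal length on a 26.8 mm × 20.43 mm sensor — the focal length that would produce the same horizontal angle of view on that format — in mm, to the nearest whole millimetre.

Equal angle of view means equal width/f ratio, so f₂ = f₁ · (width₂/width₁) = 592 × 26.8/13.2.
f₂ = 592 × 2.03030 ≈ 1201.939 mm.

1202 mm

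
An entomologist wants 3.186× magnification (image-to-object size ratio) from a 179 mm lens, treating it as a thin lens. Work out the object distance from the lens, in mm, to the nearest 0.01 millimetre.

235.18 mm

With m = dᵢ/dₒ and 1/f = 1/dₒ + 1/dᵢ, substituting dᵢ = m·dₒ gives 1/f = (1 + 1/m)/dₒ, hence dₒ = f·(1 + 1/m).
dₒ = 179 × (1 + 1/3.186) = 179 × 1.31387 ≈ 235.183 mm.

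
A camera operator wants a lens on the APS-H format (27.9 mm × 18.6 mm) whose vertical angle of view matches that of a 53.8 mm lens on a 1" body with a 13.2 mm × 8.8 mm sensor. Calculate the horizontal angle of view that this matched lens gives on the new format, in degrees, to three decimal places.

Equal vertical AOV ⇒ f₂ = f₁ · 18.6/8.8 = 53.8 × 2.11364 ≈ 113.7136 mm.
Horizontal AOV on the new format = 2·arctan(27.9 / (2 × 113.7136)) = 2·arctan(0.12268) ≈ 13.9878°.

13.988°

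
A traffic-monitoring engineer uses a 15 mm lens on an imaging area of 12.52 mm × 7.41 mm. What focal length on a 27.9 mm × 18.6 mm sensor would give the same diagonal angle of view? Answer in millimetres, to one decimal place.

34.6 mm

Sensor diagonal = √(12.52² + 7.41²) = √211.6585 ≈ 14.5485 mm.
Sensor diagonal = √(27.9² + 18.6²) = √1124.3700 ≈ 33.5316 mm.
Equal angle of view means equal diagonal/f ratio, so f₂ = f₁ · (diagonal₂/diagonal₁) = 15 × 33.5316/14.5485.
f₂ = 15 × 2.30482 ≈ 34.572 mm.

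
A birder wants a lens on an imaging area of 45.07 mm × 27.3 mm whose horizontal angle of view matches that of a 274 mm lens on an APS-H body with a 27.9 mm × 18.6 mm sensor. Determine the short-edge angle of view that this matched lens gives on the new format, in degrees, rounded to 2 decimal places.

Equal horizontal AOV ⇒ f₂ = f₁ · 45.07/27.9 = 274 × 1.61541 ≈ 442.6229 mm.
Short-edge AOV on the new format = 2·arctan(27.3 / (2 × 442.6229)) = 2·arctan(0.03084) ≈ 3.5328°.

3.53°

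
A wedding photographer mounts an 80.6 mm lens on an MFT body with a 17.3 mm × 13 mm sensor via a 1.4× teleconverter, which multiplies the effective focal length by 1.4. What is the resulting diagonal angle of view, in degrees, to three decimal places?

10.954°

Effective focal length f = 80.6 × 1.4 = 112.84 mm.
Sensor diagonal = √(17.3² + 13²) = √468.2900 ≈ 21.6400 mm.
α = 2·arctan(21.640 / (2 × 112.84)) = 2·arctan(0.09589) ≈ 10.9545°.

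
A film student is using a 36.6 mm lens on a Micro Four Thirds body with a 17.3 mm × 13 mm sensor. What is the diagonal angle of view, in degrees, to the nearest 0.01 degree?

Sensor diagonal = √(17.3² + 13²) = √468.2900 ≈ 21.6400 mm.
Angle of view α = 2·arctan(d/2f) with d = 21.6400 mm and f = 36.6 mm.
d/2f = 0.29563; arctan(0.29563) ≈ 16.4692°, so α ≈ 32.9384°.

32.94°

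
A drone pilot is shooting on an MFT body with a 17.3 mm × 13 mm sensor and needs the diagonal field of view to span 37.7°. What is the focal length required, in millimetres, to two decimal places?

Sensor diagonal = √(17.3² + 13²) = √468.2900 ≈ 21.6400 mm.
From α = 2·arctan(d/2f) we get f = d / (2·tan(α/2)).
With d = 21.6400 mm and α/2 = 18.85°, tan(α/2) ≈ 0.34140, so f ≈ 21.6400 / 0.68280 ≈ 31.6929 mm.

31.69 mm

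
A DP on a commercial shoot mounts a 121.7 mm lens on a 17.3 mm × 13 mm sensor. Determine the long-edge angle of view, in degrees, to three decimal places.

8.131°

Angle of view α = 2·arctan(w/2f) with w = 17.3 mm and f = 121.7 mm.
w/2f = 0.07108; arctan(0.07108) ≈ 4.0655°, so α ≈ 8.1311°.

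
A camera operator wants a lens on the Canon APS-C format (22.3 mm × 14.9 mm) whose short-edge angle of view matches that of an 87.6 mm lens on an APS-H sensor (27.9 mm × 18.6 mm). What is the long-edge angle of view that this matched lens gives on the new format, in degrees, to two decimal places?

Equal short-edge AOV ⇒ f₂ = f₁ · 14.9/18.6 = 87.6 × 0.80108 ≈ 70.1742 mm.
Long-edge AOV on the new format = 2·arctan(22.3 / (2 × 70.1742)) = 2·arctan(0.15889) ≈ 18.0565°.

18.06°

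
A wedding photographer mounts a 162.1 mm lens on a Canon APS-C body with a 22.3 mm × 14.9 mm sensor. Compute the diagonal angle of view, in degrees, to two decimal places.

Sensor diagonal = √(22.3² + 14.9²) = √719.3000 ≈ 26.8198 mm.
Angle of view α = 2·arctan(d/2f) with d = 26.8198 mm and f = 162.1 mm.
d/2f = 0.08273; arctan(0.08273) ≈ 4.7291°, so α ≈ 9.4582°.

9.46°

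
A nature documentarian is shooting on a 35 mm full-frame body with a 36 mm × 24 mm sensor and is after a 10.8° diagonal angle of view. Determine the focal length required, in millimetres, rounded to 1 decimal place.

228.9 mm

Sensor diagonal = √(36² + 24²) = √1872.0000 ≈ 43.2666 mm.
From α = 2·arctan(d/2f) we get f = d / (2·tan(α/2)).
With d = 43.2666 mm and α/2 = 5.4°, tan(α/2) ≈ 0.09453, so f ≈ 43.2666 / 0.18906 ≈ 228.8565 mm.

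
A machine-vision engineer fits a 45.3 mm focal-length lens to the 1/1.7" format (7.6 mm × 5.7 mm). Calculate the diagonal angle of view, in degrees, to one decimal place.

Sensor diagonal = √(7.6² + 5.7²) = √90.2500 ≈ 9.5000 mm.
Angle of view α = 2·arctan(d/2f) with d = 9.5000 mm and f = 45.3 mm.
d/2f = 0.10486; arctan(0.10486) ≈ 5.9860°, so α ≈ 11.9719°.

12.0°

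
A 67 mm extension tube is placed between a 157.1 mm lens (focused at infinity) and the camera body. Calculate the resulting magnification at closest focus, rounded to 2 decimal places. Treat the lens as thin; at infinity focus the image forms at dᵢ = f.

The tube moves the image plane from f to f + e, so dᵢ = 157.1 + 67 = 224.1 mm. Focus is achieved when 1/f = 1/dₒ + 1/dᵢ, giving dₒ = 1/(1/f − 1/(f+e)).
Magnification m = dᵢ/dₒ = (f+e)·(1/f − 1/(f+e)) = e/f = 67/157.1 ≈ 0.4265.

0.43×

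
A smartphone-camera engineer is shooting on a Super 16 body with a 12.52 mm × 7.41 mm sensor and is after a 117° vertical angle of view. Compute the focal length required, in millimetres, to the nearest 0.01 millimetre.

From α = 2·arctan(h/2f) we get f = h / (2·tan(α/2)).
With h = 7.41 mm and α/2 = 58.5°, tan(α/2) ≈ 1.63185, so f ≈ 7.41 / 3.26370 ≈ 2.2704 mm.

2.27 mm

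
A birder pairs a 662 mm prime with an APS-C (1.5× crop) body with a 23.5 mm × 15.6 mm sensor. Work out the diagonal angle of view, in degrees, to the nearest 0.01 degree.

2.44°

Sensor diagonal = √(23.5² + 15.6²) = √795.6100 ≈ 28.2066 mm.
Angle of view α = 2·arctan(d/2f) with d = 28.2066 mm and f = 662 mm.
d/2f = 0.02130; arctan(0.02130) ≈ 1.2204°, so α ≈ 2.4409°.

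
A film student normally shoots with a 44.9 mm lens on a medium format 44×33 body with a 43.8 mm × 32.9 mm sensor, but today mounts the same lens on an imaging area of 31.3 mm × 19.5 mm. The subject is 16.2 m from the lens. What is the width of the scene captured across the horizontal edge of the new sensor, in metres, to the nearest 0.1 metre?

The focal length stays 44.9 mm; the relevant sensor dimension is now w = 31.3 mm. Object distance dₒ = 16.2 m = 16200 mm.
Thin-lens field width W = w·(dₒ − f)/f = 31.3 × (16200 − 44.9)/44.9 ≈ 11261.796 mm = 11.2618 m.

11.3 m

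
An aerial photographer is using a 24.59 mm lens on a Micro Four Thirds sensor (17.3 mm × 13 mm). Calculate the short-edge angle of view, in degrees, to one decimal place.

Angle of view α = 2·arctan(h/2f) with h = 13 mm and f = 24.59 mm.
h/2f = 0.26434; arctan(0.26434) ≈ 14.8066°, so α ≈ 29.6132°.

29.6°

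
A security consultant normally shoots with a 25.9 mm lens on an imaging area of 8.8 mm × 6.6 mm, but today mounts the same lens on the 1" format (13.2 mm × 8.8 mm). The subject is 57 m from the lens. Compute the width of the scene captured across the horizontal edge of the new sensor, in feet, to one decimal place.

95.3 ft

The focal length stays 25.9 mm; the relevant sensor dimension is now w = 13.2 mm. Object distance dₒ = 57 m = 57000 mm.
Thin-lens field width W = w·(dₒ − f)/f = 13.2 × (57000 − 25.9)/25.9 ≈ 29036.993 mm = 29036.993/304.8 ft = 95.2657 ft.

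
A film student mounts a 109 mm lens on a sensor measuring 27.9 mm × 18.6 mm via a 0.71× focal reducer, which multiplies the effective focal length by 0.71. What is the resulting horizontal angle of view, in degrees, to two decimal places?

Effective focal length f = 109 × 0.71 = 77.39 mm.
α = 2·arctan(27.9 / (2 × 77.39)) = 2·arctan(0.18026) ≈ 20.4363°.

20.44°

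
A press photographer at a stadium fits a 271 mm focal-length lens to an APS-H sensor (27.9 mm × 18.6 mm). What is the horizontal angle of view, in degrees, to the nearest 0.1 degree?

5.9°

Angle of view α = 2·arctan(w/2f) with w = 27.9 mm and f = 271 mm.
w/2f = 0.05148; arctan(0.05148) ≈ 2.9468°, so α ≈ 5.8935°.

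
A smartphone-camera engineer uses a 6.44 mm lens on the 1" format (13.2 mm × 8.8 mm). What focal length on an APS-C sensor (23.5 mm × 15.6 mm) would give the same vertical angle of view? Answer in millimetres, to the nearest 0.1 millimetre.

11.4 mm

Equal angle of view means equal height/f ratio, so f₂ = f₁ · (height₂/height₁) = 6.44 × 15.6/8.8.
f₂ = 6.44 × 1.77273 ≈ 11.416 mm.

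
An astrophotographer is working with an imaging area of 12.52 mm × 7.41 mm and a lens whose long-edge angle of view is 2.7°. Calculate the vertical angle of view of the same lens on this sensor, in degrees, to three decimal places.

1.598°

From the long-edge AOV: f = 12.52 / (2·tan(1.35°)) = 12.52 / 0.04713 ≈ 265.6335 mm.
Vertical AOV = 2·arctan(7.41 / (2 × 265.6335)) = 2·arctan(0.01395) ≈ 1.5982°.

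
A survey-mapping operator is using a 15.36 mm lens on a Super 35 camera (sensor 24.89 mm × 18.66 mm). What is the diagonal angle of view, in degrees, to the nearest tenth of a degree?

90.7°

Sensor diagonal = √(24.89² + 18.66²) = √967.7077 ≈ 31.1080 mm.
Angle of view α = 2·arctan(d/2f) with d = 31.1080 mm and f = 15.36 mm.
d/2f = 1.01263; arctan(1.01263) ≈ 45.3596°, so α ≈ 90.7191°.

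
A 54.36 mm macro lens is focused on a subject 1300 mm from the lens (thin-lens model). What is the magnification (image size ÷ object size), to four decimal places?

Thin lens: 1/f = 1/dₒ + 1/dᵢ → 1/dᵢ = 1/54.36 − 1/1300 = 0.0176266 mm⁻¹, so dᵢ ≈ 56.7323 mm.
Magnification m = dᵢ/dₒ = 56.7323/1300 ≈ 0.04364.

0.0436×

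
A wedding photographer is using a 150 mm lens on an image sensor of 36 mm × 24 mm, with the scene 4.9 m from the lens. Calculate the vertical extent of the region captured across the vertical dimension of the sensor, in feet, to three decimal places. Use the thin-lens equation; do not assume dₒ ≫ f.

2.493 ft

dₒ: 4.9 m = 4900 mm.
Similar triangles through the lens centre give W/dₒ = h/dᵢ; with 1/f = 1/dₒ + 1/dᵢ this gives W = h·(dₒ − f)/f.
W = 24 mm × (4900 − 150) / 150 = 24 × 31.6667 ≈ 760.000 mm = 760.000/304.8 ft = 2.49344 ft.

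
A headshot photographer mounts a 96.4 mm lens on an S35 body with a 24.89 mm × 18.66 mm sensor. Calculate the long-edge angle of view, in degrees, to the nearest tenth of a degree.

14.7°

Angle of view α = 2·arctan(w/2f) with w = 24.89 mm and f = 96.4 mm.
w/2f = 0.12910; arctan(0.12910) ≈ 7.3561°, so α ≈ 14.7121°.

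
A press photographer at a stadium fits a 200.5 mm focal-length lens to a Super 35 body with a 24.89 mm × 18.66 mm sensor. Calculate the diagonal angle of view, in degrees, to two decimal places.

8.87°

Sensor diagonal = √(24.89² + 18.66²) = √967.7077 ≈ 31.1080 mm.
Angle of view α = 2·arctan(d/2f) with d = 31.1080 mm and f = 200.5 mm.
d/2f = 0.07758; arctan(0.07758) ≈ 4.4359°, so α ≈ 8.8718°.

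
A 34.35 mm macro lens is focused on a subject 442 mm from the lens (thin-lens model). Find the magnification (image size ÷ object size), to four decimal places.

Thin lens: 1/f = 1/dₒ + 1/dᵢ → 1/dᵢ = 1/34.35 − 1/442 = 0.0268496 mm⁻¹, so dᵢ ≈ 37.2444 mm.
Magnification m = dᵢ/dₒ = 37.2444/442 ≈ 0.08426.

0.0843×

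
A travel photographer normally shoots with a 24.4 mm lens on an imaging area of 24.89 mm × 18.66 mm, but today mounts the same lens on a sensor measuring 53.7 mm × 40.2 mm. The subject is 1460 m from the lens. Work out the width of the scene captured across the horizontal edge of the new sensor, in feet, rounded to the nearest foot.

10542 ft

The focal length stays 24.4 mm; the relevant sensor dimension is now w = 53.7 mm. Object distance dₒ = 1460 m = 1.46e+06 mm.
Thin-lens field width W = w·(dₒ − f)/f = 53.7 × (1.46e+06 − 24.4)/24.4 ≈ 3213143.021 mm = 3213143.021/304.8 ft = 10541.8 ft.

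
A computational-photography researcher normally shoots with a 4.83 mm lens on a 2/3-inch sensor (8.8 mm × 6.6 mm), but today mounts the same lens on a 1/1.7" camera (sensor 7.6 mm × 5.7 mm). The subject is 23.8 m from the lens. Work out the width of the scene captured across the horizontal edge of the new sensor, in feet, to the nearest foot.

123 ft

The focal length stays 4.83 mm; the relevant sensor dimension is now w = 7.6 mm. Object distance dₒ = 23.8 m = 23800 mm.
Thin-lens field width W = w·(dₒ − f)/f = 7.6 × (23800 − 4.83)/4.83 ≈ 37441.675 mm = 37441.675/304.8 ft = 122.84 ft.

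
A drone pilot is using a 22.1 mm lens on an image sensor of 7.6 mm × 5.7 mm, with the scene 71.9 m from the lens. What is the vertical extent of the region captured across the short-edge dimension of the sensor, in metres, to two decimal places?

dₒ: 71.9 m = 71900 mm.
Similar triangles through the lens centre give W/dₒ = h/dᵢ; with 1/f = 1/dₒ + 1/dᵢ this gives W = h·(dₒ − f)/f.
W = 5.7 mm × (71900 − 22.1) / 22.1 = 5.7 × 3252.3937 ≈ 18538.644 mm = 18.5386 m.

18.54 m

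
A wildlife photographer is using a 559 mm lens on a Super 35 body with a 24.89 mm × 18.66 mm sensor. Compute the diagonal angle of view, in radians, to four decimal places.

Sensor diagonal = √(24.89² + 18.66²) = √967.7077 ≈ 31.1080 mm.
Angle of view α = 2·arctan(d/2f) with d = 31.1080 mm and f = 559 mm.
d/2f = 0.02782; arctan(0.02782) ≈ 0.0278 rad, so α ≈ 0.0556 rad.

0.0556 rad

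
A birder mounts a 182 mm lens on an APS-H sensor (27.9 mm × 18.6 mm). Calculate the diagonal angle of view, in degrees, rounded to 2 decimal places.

Sensor diagonal = √(27.9² + 18.6²) = √1124.3700 ≈ 33.5316 mm.
Angle of view α = 2·arctan(d/2f) with d = 33.5316 mm and f = 182 mm.
d/2f = 0.09212; arctan(0.09212) ≈ 5.2632°, so α ≈ 10.5264°.

10.53°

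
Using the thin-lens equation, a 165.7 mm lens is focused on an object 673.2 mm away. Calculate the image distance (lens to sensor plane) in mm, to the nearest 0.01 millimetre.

219.80 mm

1/dᵢ = 1/f − 1/dₒ = 1/165.7 − 1/673.2 = 0.0045496 mm⁻¹.
dᵢ = 1/0.0045496 ≈ 219.8015 mm.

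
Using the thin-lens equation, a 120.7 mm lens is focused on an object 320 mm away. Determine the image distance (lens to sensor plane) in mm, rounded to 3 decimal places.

1/dᵢ = 1/f − 1/dₒ = 1/120.7 − 1/320 = 0.0051600 mm⁻¹.
dᵢ = 1/0.0051600 ≈ 193.7983 mm.

193.798 mm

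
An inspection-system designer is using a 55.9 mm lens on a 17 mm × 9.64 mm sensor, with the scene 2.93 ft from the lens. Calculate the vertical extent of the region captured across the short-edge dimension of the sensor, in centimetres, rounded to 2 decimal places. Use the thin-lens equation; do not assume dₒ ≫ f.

14.44 cm

dₒ: 2.93 ft × 304.8 mm/ft = 893.06 mm.
Similar triangles through the lens centre give W/dₒ = h/dᵢ; with 1/f = 1/dₒ + 1/dᵢ this gives W = h·(dₒ − f)/f.
W = 9.64 mm × (893.064 − 55.9) / 55.9 = 9.64 × 14.9761 ≈ 144.370 mm = 14.437 cm.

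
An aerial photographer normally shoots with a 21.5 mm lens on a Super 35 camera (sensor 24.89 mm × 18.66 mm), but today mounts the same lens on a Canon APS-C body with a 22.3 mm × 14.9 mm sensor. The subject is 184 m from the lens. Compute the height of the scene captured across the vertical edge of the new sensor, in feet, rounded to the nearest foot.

The focal length stays 21.5 mm; the relevant sensor dimension is now h = 14.9 mm. Object distance dₒ = 184 m = 184000 mm.
Thin-lens field height W = h·(dₒ − f)/f = 14.9 × (184000 − 21.5)/21.5 ≈ 127501.379 mm = 127501.379/304.8 ft = 418.312 ft.

418 ft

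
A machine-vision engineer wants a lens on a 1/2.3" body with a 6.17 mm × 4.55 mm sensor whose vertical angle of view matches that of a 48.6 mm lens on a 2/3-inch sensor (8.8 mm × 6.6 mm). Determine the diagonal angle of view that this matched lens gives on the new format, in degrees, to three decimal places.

13.053°

Equal vertical AOV ⇒ f₂ = f₁ · 4.55/6.6 = 48.6 × 0.68939 ≈ 33.5045 mm.
Sensor diagonal = √(6.17² + 4.55²) = √58.7714 ≈ 7.6663 mm.
Diagonal AOV on the new format = 2·arctan(7.6663 / (2 × 33.5045)) = 2·arctan(0.11441) ≈ 13.0532°.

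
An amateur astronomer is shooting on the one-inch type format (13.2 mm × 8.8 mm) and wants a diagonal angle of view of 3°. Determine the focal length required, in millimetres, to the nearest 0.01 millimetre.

302.92 mm

Sensor diagonal = √(13.2² + 8.8²) = √251.6800 ≈ 15.8644 mm.
From α = 2·arctan(d/2f) we get f = d / (2·tan(α/2)).
With d = 15.8644 mm and α/2 = 1.5°, tan(α/2) ≈ 0.02619, so f ≈ 15.8644 / 0.05237 ≈ 302.9190 mm.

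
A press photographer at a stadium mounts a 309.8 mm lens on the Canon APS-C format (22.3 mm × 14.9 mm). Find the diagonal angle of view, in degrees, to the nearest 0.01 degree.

Sensor diagonal = √(22.3² + 14.9²) = √719.3000 ≈ 26.8198 mm.
Angle of view α = 2·arctan(d/2f) with d = 26.8198 mm and f = 309.8 mm.
d/2f = 0.04329; arctan(0.04329) ≈ 2.4785°, so α ≈ 4.9571°.

4.96°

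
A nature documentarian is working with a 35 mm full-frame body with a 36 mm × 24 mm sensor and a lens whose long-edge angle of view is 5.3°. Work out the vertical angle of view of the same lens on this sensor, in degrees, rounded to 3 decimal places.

3.535°

From the long-edge AOV: f = 36 / (2·tan(2.65°)) = 36 / 0.09257 ≈ 388.9013 mm.
Vertical AOV = 2·arctan(24 / (2 × 388.9013)) = 2·arctan(0.03086) ≈ 3.5347°.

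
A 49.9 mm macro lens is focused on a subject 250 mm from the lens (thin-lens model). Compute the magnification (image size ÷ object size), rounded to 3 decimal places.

Thin lens: 1/f = 1/dₒ + 1/dᵢ → 1/dᵢ = 1/49.9 − 1/250 = 0.0160401 mm⁻¹, so dᵢ ≈ 62.3438 mm.
Magnification m = dᵢ/dₒ = 62.3438/250 ≈ 0.24938.

0.249×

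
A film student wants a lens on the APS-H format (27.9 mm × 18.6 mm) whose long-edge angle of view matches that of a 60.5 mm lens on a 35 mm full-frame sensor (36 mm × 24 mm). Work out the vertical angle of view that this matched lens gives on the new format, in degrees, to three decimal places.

22.438°

Equal long-edge AOV ⇒ f₂ = f₁ · 27.9/36 = 60.5 × 0.77500 ≈ 46.8875 mm.
Vertical AOV on the new format = 2·arctan(18.6 / (2 × 46.8875)) = 2·arctan(0.19835) ≈ 22.4377°.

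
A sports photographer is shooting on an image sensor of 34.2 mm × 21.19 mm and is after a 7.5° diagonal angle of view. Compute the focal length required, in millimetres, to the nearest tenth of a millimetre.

Sensor diagonal = √(34.2² + 21.19²) = √1618.6561 ≈ 40.2325 mm.
From α = 2·arctan(d/2f) we get f = d / (2·tan(α/2)).
With d = 40.2325 mm and α/2 = 3.75°, tan(α/2) ≈ 0.06554, so f ≈ 40.2325 / 0.13109 ≈ 306.9149 mm.

306.9 mm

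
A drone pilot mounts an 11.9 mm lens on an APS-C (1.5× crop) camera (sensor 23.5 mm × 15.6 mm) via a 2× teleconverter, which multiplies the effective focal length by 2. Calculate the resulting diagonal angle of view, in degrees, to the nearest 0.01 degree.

61.30°

Effective focal length f = 11.9 × 2 = 23.8 mm.
Sensor diagonal = √(23.5² + 15.6²) = √795.6100 ≈ 28.2066 mm.
α = 2·arctan(28.207 / (2 × 23.8)) = 2·arctan(0.59257) ≈ 61.2998°.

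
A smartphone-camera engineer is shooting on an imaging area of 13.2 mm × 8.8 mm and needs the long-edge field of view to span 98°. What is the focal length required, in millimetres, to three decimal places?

5.737 mm

From α = 2·arctan(w/2f) we get f = w / (2·tan(α/2)).
With w = 13.2 mm and α/2 = 49°, tan(α/2) ≈ 1.15037, so f ≈ 13.2 / 2.30074 ≈ 5.7373 mm.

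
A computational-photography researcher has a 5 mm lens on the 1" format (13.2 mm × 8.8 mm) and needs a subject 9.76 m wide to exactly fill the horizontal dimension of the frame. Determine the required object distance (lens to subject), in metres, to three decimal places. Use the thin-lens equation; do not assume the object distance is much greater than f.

W: 9.76 m = 9760 mm.
Magnification m = w/W = dᵢ/dₒ; combined with 1/f = 1/dₒ + 1/dᵢ this gives dₒ = f·(1 + W/w).
dₒ = 5 mm × (1 + 9760/13.2) = 5 × 740.3939 ≈ 3701.970 mm = 3.70197 m.

3.702 m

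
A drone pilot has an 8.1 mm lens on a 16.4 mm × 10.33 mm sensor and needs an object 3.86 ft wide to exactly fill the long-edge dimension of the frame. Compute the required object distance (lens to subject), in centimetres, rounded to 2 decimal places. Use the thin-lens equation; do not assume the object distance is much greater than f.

58.92 cm

W: 3.86 ft × 304.8 mm/ft = 1176.53 mm.
Magnification m = w/W = dᵢ/dₒ; combined with 1/f = 1/dₒ + 1/dᵢ this gives dₒ = f·(1 + W/w).
dₒ = 8.1 mm × (1 + 1176.53/16.4) = 8.1 × 72.7395 ≈ 589.190 mm = 58.919 cm.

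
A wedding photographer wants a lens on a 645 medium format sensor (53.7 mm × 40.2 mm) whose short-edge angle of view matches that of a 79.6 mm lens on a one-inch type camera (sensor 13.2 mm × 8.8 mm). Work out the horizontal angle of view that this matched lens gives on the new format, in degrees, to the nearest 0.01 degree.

Equal short-edge AOV ⇒ f₂ = f₁ · 40.2/8.8 = 79.6 × 4.56818 ≈ 363.6273 mm.
Horizontal AOV on the new format = 2·arctan(53.7 / (2 × 363.6273)) = 2·arctan(0.07384) ≈ 8.4460°.

8.45°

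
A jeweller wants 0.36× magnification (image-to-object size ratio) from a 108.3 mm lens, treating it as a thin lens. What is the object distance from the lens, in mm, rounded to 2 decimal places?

409.13 mm

With m = dᵢ/dₒ and 1/f = 1/dₒ + 1/dᵢ, substituting dᵢ = m·dₒ gives 1/f = (1 + 1/m)/dₒ, hence dₒ = f·(1 + 1/m).
dₒ = 108.3 × (1 + 1/0.36) = 108.3 × 3.77778 ≈ 409.133 mm.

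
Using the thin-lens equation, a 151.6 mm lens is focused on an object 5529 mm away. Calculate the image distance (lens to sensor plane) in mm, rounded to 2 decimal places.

1/dᵢ = 1/f − 1/dₒ = 1/151.6 − 1/5529 = 0.0064154 mm⁻¹.
dᵢ = 1/0.0064154 ≈ 155.8739 mm.

155.87 mm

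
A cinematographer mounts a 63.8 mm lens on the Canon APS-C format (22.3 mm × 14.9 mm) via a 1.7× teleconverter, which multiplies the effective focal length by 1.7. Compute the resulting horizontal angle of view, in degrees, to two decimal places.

Effective focal length f = 63.8 × 1.7 = 108.46 mm.
α = 2·arctan(22.3 / (2 × 108.46)) = 2·arctan(0.10280) ≈ 11.7391°.

11.74°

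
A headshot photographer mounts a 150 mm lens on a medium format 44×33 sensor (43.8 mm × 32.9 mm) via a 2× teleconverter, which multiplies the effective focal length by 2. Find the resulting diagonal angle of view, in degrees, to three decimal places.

10.433°

Effective focal length f = 150 × 2 = 300 mm.
Sensor diagonal = √(43.8² + 32.9²) = √3000.8500 ≈ 54.7800 mm.
α = 2·arctan(54.780 / (2 × 300)) = 2·arctan(0.09130) ≈ 10.4333°.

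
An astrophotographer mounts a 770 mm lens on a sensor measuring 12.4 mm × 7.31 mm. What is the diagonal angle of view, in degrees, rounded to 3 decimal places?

1.071°

Sensor diagonal = √(12.4² + 7.31²) = √207.1961 ≈ 14.3943 mm.
Angle of view α = 2·arctan(d/2f) with d = 14.3943 mm and f = 770 mm.
d/2f = 0.00935; arctan(0.00935) ≈ 0.5355°, so α ≈ 1.0711°.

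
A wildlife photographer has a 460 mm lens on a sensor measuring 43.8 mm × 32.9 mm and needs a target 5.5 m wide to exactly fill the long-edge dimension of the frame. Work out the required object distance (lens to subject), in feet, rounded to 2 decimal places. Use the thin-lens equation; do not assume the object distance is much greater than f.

W: 5.5 m = 5500 mm.
Magnification m = w/W = dᵢ/dₒ; combined with 1/f = 1/dₒ + 1/dᵢ this gives dₒ = f·(1 + W/w).
dₒ = 460 mm × (1 + 5500/43.8) = 460 × 126.5708 ≈ 58222.557 mm = 58222.557/304.8 ft = 191.019 ft.

191.02 ft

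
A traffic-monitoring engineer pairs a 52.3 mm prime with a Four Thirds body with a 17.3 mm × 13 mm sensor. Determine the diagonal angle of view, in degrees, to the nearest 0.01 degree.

23.38°

Sensor diagonal = √(17.3² + 13²) = √468.2900 ≈ 21.6400 mm.
Angle of view α = 2·arctan(d/2f) with d = 21.6400 mm and f = 52.3 mm.
d/2f = 0.20688; arctan(0.20688) ≈ 11.6886°, so α ≈ 23.3773°.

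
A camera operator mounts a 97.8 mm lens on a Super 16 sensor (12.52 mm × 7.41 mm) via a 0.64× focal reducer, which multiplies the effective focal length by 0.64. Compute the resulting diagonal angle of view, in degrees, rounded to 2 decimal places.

13.26°

Effective focal length f = 97.8 × 0.64 = 62.592 mm.
Sensor diagonal = √(12.52² + 7.41²) = √211.6585 ≈ 14.5485 mm.
α = 2·arctan(14.548 / (2 × 62.592)) = 2·arctan(0.11622) ≈ 13.2580°.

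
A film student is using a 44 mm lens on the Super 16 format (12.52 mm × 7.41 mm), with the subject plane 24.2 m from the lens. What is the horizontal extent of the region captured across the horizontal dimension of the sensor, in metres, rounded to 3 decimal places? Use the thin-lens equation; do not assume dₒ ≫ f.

6.873 m

dₒ: 24.2 m = 24200 mm.
Similar triangles through the lens centre give W/dₒ = w/dᵢ; with 1/f = 1/dₒ + 1/dᵢ this gives W = w·(dₒ − f)/f.
W = 12.52 mm × (24200 − 44) / 44 = 12.52 × 549.0000 ≈ 6873.480 mm = 6.87348 m.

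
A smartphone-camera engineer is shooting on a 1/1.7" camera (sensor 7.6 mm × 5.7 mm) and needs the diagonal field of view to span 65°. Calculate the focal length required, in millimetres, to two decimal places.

7.46 mm

Sensor diagonal = √(7.6² + 5.7²) = √90.2500 ≈ 9.5000 mm.
From α = 2·arctan(d/2f) we get f = d / (2·tan(α/2)).
With d = 9.5000 mm and α/2 = 32.5°, tan(α/2) ≈ 0.63707, so f ≈ 9.5000 / 1.27414 ≈ 7.4560 mm.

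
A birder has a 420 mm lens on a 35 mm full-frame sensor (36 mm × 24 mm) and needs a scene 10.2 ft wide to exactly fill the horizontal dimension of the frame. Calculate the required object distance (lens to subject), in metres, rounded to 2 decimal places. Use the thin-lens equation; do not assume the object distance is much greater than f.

W: 10.2 ft × 304.8 mm/ft = 3108.96 mm.
Magnification m = w/W = dᵢ/dₒ; combined with 1/f = 1/dₒ + 1/dᵢ this gives dₒ = f·(1 + W/w).
dₒ = 420 mm × (1 + 3108.96/36) = 420 × 87.3600 ≈ 36691.199 mm = 36.6912 m.

36.69 m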